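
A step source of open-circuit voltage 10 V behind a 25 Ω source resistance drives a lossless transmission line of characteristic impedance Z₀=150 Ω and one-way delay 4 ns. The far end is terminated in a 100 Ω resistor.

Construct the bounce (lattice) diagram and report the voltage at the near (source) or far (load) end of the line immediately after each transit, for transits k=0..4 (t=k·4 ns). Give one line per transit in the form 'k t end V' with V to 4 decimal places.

0 0 source 8.5714
1 4 load 6.8571
2 8 source 8.0816
3 12 load 7.8367
4 16 source 8.0117

Γ_L=-0.200000, Γ_S=-0.714286; launch V₁=10·150/175=8.571429
k=0 src: V=8.5714
k=1 load: inc=8.571429, refl=8.571429·-0.200000=-1.7143; V=0.000000+8.571429+-1.714286=6.8571
k=2 src: inc=-1.714286, refl=-1.714286·-0.714286=1.2245; V=8.571429+-1.714286+1.224490=8.0816
k=3 load: inc=1.224490, refl=1.224490·-0.200000=-0.2449; V=6.857143+1.224490+-0.244898=7.8367
k=4 src: inc=-0.244898, refl=-0.244898·-0.714286=0.1749; V=8.081633+-0.244898+0.174927=8.0117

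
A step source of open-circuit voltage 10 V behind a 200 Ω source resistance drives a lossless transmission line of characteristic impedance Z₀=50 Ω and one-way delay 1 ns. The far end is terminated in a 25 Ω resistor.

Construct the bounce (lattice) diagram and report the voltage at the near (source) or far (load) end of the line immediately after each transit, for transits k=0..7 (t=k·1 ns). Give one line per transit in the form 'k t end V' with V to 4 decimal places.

Γ_L=-0.333333, Γ_S=0.600000; launch V₁=10·50/250=2.000000
k=0 src: V=2.0000
k=1 load: inc=2.000000, refl=2.000000·-0.333333=-0.6667; V=0.000000+2.000000+-0.666667=1.3333
k=2 src: inc=-0.666667, refl=-0.666667·0.600000=-0.4000; V=2.000000+-0.666667+-0.400000=0.9333
k=3 load: inc=-0.400000, refl=-0.400000·-0.333333=0.1333; V=1.333333+-0.400000+0.133333=1.0667
k=4 src: inc=0.133333, refl=0.133333·0.600000=0.0800; V=0.933333+0.133333+0.080000=1.1467
k=5 load: inc=0.080000, refl=0.080000·-0.333333=-0.0267; V=1.066667+0.080000+-0.026667=1.1200
k=6 src: inc=-0.026667, refl=-0.026667·0.600000=-0.0160; V=1.146667+-0.026667+-0.016000=1.1040
k=7 load: inc=-0.016000, refl=-0.016000·-0.333333=0.0053; V=1.120000+-0.016000+0.005333=1.1093

0 0 source 2.0000
1 1 load 1.3333
2 2 source 0.9333
3 3 load 1.0667
4 4 source 1.1467
5 5 load 1.1200
6 6 source 1.1040
7 7 load 1.1093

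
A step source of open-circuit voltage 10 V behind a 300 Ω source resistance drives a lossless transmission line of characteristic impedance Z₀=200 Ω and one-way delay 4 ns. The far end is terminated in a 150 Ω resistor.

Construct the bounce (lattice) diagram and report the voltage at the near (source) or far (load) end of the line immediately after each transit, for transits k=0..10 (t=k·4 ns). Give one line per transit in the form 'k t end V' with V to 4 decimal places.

0 0 source 4.0000
1 4 load 3.4286
2 8 source 3.3143
3 12 load 3.3306
4 16 source 3.3339
5 20 load 3.3334
6 24 source 3.3333
7 28 load 3.3333
8 32 source 3.3333
9 36 load 3.3333
10 40 source 3.3333

Γ_L=-0.142857, Γ_S=0.200000; launch V₁=10·200/500=4.000000
k=0 src: V=4.0000
k=1 load: inc=4.000000, refl=4.000000·-0.142857=-0.5714; V=0.000000+4.000000+-0.571429=3.4286
k=2 src: inc=-0.571429, refl=-0.571429·0.200000=-0.1143; V=4.000000+-0.571429+-0.114286=3.3143
k=3 load: inc=-0.114286, refl=-0.114286·-0.142857=0.0163; V=3.428571+-0.114286+0.016327=3.3306
k=4 src: inc=0.016327, refl=0.016327·0.200000=0.0033; V=3.314286+0.016327+0.003265=3.3339
k=5 load: inc=0.003265, refl=0.003265·-0.142857=-0.0005; V=3.330612+0.003265+-0.000466=3.3334
k=6 src: inc=-0.000466, refl=-0.000466·0.200000=-0.0001; V=3.333878+-0.000466+-0.000093=3.3333
k=7 load: inc=-0.000093, refl=-0.000093·-0.142857=0.0000; V=3.333411+-0.000093+0.000013=3.3333
k=8 src: inc=0.000013, refl=0.000013·0.200000=0.0000; V=3.333318+0.000013+0.000003=3.3333
k=9 load: inc=0.000003, refl=0.000003·-0.142857=-0.0000; V=3.333331+0.000003+-0.000000=3.3333
k=10 src: inc=-0.000000, refl=-0.000000·0.200000=-0.0000; V=3.333334+-0.000000+-0.000000=3.3333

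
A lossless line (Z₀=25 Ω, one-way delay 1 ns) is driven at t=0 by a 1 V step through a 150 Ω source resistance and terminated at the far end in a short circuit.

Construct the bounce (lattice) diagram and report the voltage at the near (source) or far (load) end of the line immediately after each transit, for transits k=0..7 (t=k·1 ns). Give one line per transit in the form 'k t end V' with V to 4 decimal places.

0 0 source 0.1429
1 1 load 0.0000
2 2 source -0.1020
3 3 load 0.0000
4 4 source 0.0729
5 5 load 0.0000
6 6 source -0.0521
7 7 load 0.0000

Γ_L=-1.000000, Γ_S=0.714286; launch V₁=1·25/175=0.142857
k=0 src: V=0.1429
k=1 load: inc=0.142857, refl=0.142857·-1.000000=-0.1429; V=0.000000+0.142857+-0.142857=0.0000
k=2 src: inc=-0.142857, refl=-0.142857·0.714286=-0.1020; V=0.142857+-0.142857+-0.102041=-0.1020
k=3 load: inc=-0.102041, refl=-0.102041·-1.000000=0.1020; V=0.000000+-0.102041+0.102041=0.0000
k=4 src: inc=0.102041, refl=0.102041·0.714286=0.0729; V=-0.102041+0.102041+0.072886=0.0729
k=5 load: inc=0.072886, refl=0.072886·-1.000000=-0.0729; V=0.000000+0.072886+-0.072886=0.0000
k=6 src: inc=-0.072886, refl=-0.072886·0.714286=-0.0521; V=0.072886+-0.072886+-0.052062=-0.0521
k=7 load: inc=-0.052062, refl=-0.052062·-1.000000=0.0521; V=0.000000+-0.052062+0.052062=0.0000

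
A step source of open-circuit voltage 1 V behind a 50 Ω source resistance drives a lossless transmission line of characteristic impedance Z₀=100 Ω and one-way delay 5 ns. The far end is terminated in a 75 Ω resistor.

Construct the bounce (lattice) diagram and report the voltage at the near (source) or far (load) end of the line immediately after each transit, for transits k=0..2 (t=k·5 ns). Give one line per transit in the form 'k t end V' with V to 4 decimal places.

Γ_L=-0.142857, Γ_S=-0.333333; launch V₁=1·100/150=0.666667
k=0 src: V=0.6667
k=1 load: inc=0.666667, refl=0.666667·-0.142857=-0.0952; V=0.000000+0.666667+-0.095238=0.5714
k=2 src: inc=-0.095238, refl=-0.095238·-0.333333=0.0317; V=0.666667+-0.095238+0.031746=0.6032

0 0 source 0.6667
1 5 load 0.5714
2 10 source 0.6032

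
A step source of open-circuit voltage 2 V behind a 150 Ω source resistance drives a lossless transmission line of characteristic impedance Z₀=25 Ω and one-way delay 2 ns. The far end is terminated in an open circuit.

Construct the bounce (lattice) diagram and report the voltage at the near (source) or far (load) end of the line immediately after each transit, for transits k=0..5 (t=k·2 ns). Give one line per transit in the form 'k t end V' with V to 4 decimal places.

0 0 source 0.2857
1 2 load 0.5714
2 4 source 0.7755
3 6 load 0.9796
4 8 source 1.1254
5 10 load 1.2711

Γ_L=1.000000, Γ_S=0.714286; launch V₁=2·25/175=0.285714
k=0 src: V=0.2857
k=1 load: inc=0.285714, refl=0.285714·1.000000=0.2857; V=0.000000+0.285714+0.285714=0.5714
k=2 src: inc=0.285714, refl=0.285714·0.714286=0.2041; V=0.285714+0.285714+0.204082=0.7755
k=3 load: inc=0.204082, refl=0.204082·1.000000=0.2041; V=0.571429+0.204082+0.204082=0.9796
k=4 src: inc=0.204082, refl=0.204082·0.714286=0.1458; V=0.775510+0.204082+0.145773=1.1254
k=5 load: inc=0.145773, refl=0.145773·1.000000=0.1458; V=0.979592+0.145773+0.145773=1.2711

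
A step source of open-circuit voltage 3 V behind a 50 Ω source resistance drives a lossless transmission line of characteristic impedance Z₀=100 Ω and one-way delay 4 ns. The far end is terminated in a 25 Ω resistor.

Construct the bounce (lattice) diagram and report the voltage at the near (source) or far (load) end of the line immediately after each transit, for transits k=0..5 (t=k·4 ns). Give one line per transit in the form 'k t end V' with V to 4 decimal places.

0 0 source 2.0000
1 4 load 0.8000
2 8 source 1.2000
3 12 load 0.9600
4 16 source 1.0400
5 20 load 0.9920

Γ_L=-0.600000, Γ_S=-0.333333; launch V₁=3·100/150=2.000000
k=0 src: V=2.0000
k=1 load: inc=2.000000, refl=2.000000·-0.600000=-1.2000; V=0.000000+2.000000+-1.200000=0.8000
k=2 src: inc=-1.200000, refl=-1.200000·-0.333333=0.4000; V=2.000000+-1.200000+0.400000=1.2000
k=3 load: inc=0.400000, refl=0.400000·-0.600000=-0.2400; V=0.800000+0.400000+-0.240000=0.9600
k=4 src: inc=-0.240000, refl=-0.240000·-0.333333=0.0800; V=1.200000+-0.240000+0.080000=1.0400
k=5 load: inc=0.080000, refl=0.080000·-0.600000=-0.0480; V=0.960000+0.080000+-0.048000=0.9920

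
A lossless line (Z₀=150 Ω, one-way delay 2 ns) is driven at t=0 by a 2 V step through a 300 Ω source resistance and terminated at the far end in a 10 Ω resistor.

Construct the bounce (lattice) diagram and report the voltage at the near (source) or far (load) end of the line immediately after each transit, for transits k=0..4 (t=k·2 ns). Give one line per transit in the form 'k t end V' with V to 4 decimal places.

Γ_L=-0.875000, Γ_S=0.333333; launch V₁=2·150/450=0.666667
k=0 src: V=0.6667
k=1 load: inc=0.666667, refl=0.666667·-0.875000=-0.5833; V=0.000000+0.666667+-0.583333=0.0833
k=2 src: inc=-0.583333, refl=-0.583333·0.333333=-0.1944; V=0.666667+-0.583333+-0.194444=-0.1111
k=3 load: inc=-0.194444, refl=-0.194444·-0.875000=0.1701; V=0.083333+-0.194444+0.170139=0.0590
k=4 src: inc=0.170139, refl=0.170139·0.333333=0.0567; V=-0.111111+0.170139+0.056713=0.1157

0 0 source 0.6667
1 2 load 0.0833
2 4 source -0.1111
3 6 load 0.0590
4 8 source 0.1157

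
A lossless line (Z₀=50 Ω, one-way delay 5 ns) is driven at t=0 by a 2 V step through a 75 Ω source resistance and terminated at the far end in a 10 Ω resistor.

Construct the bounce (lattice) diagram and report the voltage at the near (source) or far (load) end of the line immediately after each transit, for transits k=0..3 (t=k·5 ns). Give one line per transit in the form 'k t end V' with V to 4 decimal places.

0 0 source 0.8000
1 5 load 0.2667
2 10 source 0.1600
3 15 load 0.2311

Γ_L=-0.666667, Γ_S=0.200000; launch V₁=2·50/125=0.800000
k=0 src: V=0.8000
k=1 load: inc=0.800000, refl=0.800000·-0.666667=-0.5333; V=0.000000+0.800000+-0.533333=0.2667
k=2 src: inc=-0.533333, refl=-0.533333·0.200000=-0.1067; V=0.800000+-0.533333+-0.106667=0.1600
k=3 load: inc=-0.106667, refl=-0.106667·-0.666667=0.0711; V=0.266667+-0.106667+0.071111=0.2311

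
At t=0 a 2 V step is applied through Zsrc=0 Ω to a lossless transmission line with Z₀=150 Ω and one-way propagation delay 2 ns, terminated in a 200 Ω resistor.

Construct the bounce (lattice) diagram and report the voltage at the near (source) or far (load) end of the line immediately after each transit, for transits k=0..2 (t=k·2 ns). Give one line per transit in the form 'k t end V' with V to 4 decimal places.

0 0 source 2.0000
1 2 load 2.2857
2 4 source 2.0000

Γ_L=0.142857, Γ_S=-1.000000; launch V₁=2·150/150=2.000000
k=0 src: V=2.0000
k=1 load: inc=2.000000, refl=2.000000·0.142857=0.2857; V=0.000000+2.000000+0.285714=2.2857
k=2 src: inc=0.285714, refl=0.285714·-1.000000=-0.2857; V=2.000000+0.285714+-0.285714=2.0000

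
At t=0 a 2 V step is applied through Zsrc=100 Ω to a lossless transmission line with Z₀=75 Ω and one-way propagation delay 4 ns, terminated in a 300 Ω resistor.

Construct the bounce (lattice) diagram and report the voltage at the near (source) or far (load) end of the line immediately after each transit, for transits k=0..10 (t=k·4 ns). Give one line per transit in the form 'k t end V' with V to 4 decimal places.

0 0 source 0.8571
1 4 load 1.3714
2 8 source 1.4449
3 12 load 1.4890
4 16 source 1.4953
5 20 load 1.4991
6 24 source 1.4996
7 28 load 1.4999
8 32 source 1.5000
9 36 load 1.5000
10 40 source 1.5000

Γ_L=0.600000, Γ_S=0.142857; launch V₁=2·75/175=0.857143
k=0 src: V=0.8571
k=1 load: inc=0.857143, refl=0.857143·0.600000=0.5143; V=0.000000+0.857143+0.514286=1.3714
k=2 src: inc=0.514286, refl=0.514286·0.142857=0.0735; V=0.857143+0.514286+0.073469=1.4449
k=3 load: inc=0.073469, refl=0.073469·0.600000=0.0441; V=1.371429+0.073469+0.044082=1.4890
k=4 src: inc=0.044082, refl=0.044082·0.142857=0.0063; V=1.444898+0.044082+0.006297=1.4953
k=5 load: inc=0.006297, refl=0.006297·0.600000=0.0038; V=1.488980+0.006297+0.003778=1.4991
k=6 src: inc=0.003778, refl=0.003778·0.142857=0.0005; V=1.495277+0.003778+0.000540=1.4996
k=7 load: inc=0.000540, refl=0.000540·0.600000=0.0003; V=1.499055+0.000540+0.000324=1.4999
k=8 src: inc=0.000324, refl=0.000324·0.142857=0.0000; V=1.499595+0.000324+0.000046=1.5000
k=9 load: inc=0.000046, refl=0.000046·0.600000=0.0000; V=1.499919+0.000046+0.000028=1.5000
k=10 src: inc=0.000028, refl=0.000028·0.142857=0.0000; V=1.499965+0.000028+0.000004=1.5000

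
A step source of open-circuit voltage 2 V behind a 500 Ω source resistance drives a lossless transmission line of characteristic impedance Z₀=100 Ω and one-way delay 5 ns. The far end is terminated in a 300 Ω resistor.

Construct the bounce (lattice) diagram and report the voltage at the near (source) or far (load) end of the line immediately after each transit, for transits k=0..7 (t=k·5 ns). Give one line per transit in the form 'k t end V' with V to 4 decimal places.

0 0 source 0.3333
1 5 load 0.5000
2 10 source 0.6111
3 15 load 0.6667
4 20 source 0.7037
5 25 load 0.7222
6 30 source 0.7346
7 35 load 0.7407

Γ_L=0.500000, Γ_S=0.666667; launch V₁=2·100/600=0.333333
k=0 src: V=0.3333
k=1 load: inc=0.333333, refl=0.333333·0.500000=0.1667; V=0.000000+0.333333+0.166667=0.5000
k=2 src: inc=0.166667, refl=0.166667·0.666667=0.1111; V=0.333333+0.166667+0.111111=0.6111
k=3 load: inc=0.111111, refl=0.111111·0.500000=0.0556; V=0.500000+0.111111+0.055556=0.6667
k=4 src: inc=0.055556, refl=0.055556·0.666667=0.0370; V=0.611111+0.055556+0.037037=0.7037
k=5 load: inc=0.037037, refl=0.037037·0.500000=0.0185; V=0.666667+0.037037+0.018519=0.7222
k=6 src: inc=0.018519, refl=0.018519·0.666667=0.0123; V=0.703704+0.018519+0.012346=0.7346
k=7 load: inc=0.012346, refl=0.012346·0.500000=0.0062; V=0.722222+0.012346+0.006173=0.7407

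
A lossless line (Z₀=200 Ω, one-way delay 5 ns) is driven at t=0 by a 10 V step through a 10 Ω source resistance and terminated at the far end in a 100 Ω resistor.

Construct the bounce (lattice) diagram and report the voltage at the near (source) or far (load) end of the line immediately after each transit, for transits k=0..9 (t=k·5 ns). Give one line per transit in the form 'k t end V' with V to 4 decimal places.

Γ_L=-0.333333, Γ_S=-0.904762; launch V₁=10·200/210=9.523810
k=0 src: V=9.5238
k=1 load: inc=9.523810, refl=9.523810·-0.333333=-3.1746; V=0.000000+9.523810+-3.174603=6.3492
k=2 src: inc=-3.174603, refl=-3.174603·-0.904762=2.8723; V=9.523810+-3.174603+2.872260=9.2215
k=3 load: inc=2.872260, refl=2.872260·-0.333333=-0.9574; V=6.349206+2.872260+-0.957420=8.2640
k=4 src: inc=-0.957420, refl=-0.957420·-0.904762=0.8662; V=9.221466+-0.957420+0.866237=9.1303
k=5 load: inc=0.866237, refl=0.866237·-0.333333=-0.2887; V=8.264046+0.866237+-0.288746=8.8415
k=6 src: inc=-0.288746, refl=-0.288746·-0.904762=0.2612; V=9.130284+-0.288746+0.261246=9.1028
k=7 load: inc=0.261246, refl=0.261246·-0.333333=-0.0871; V=8.841538+0.261246+-0.087082=9.0157
k=8 src: inc=-0.087082, refl=-0.087082·-0.904762=0.0788; V=9.102784+-0.087082+0.078789=9.0945
k=9 load: inc=0.078789, refl=0.078789·-0.333333=-0.0263; V=9.015702+0.078789+-0.026263=9.0682

0 0 source 9.5238
1 5 load 6.3492
2 10 source 9.2215
3 15 load 8.2640
4 20 source 9.1303
5 25 load 8.8415
6 30 source 9.1028
7 35 load 9.0157
8 40 source 9.0945
9 45 load 9.0682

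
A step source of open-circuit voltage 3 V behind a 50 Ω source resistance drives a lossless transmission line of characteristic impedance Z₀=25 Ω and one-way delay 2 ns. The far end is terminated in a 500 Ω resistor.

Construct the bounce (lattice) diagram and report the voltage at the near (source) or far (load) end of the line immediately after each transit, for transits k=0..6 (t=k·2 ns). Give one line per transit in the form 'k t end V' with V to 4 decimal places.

Γ_L=0.904762, Γ_S=0.333333; launch V₁=3·25/75=1.000000
k=0 src: V=1.0000
k=1 load: inc=1.000000, refl=1.000000·0.904762=0.9048; V=0.000000+1.000000+0.904762=1.9048
k=2 src: inc=0.904762, refl=0.904762·0.333333=0.3016; V=1.000000+0.904762+0.301587=2.2063
k=3 load: inc=0.301587, refl=0.301587·0.904762=0.2729; V=1.904762+0.301587+0.272865=2.4792
k=4 src: inc=0.272865, refl=0.272865·0.333333=0.0910; V=2.206349+0.272865+0.090955=2.5702
k=5 load: inc=0.090955, refl=0.090955·0.904762=0.0823; V=2.479214+0.090955+0.082293=2.6525
k=6 src: inc=0.082293, refl=0.082293·0.333333=0.0274; V=2.570169+0.082293+0.027431=2.6799

0 0 source 1.0000
1 2 load 1.9048
2 4 source 2.2063
3 6 load 2.4792
4 8 source 2.5702
5 10 load 2.6525
6 12 source 2.6799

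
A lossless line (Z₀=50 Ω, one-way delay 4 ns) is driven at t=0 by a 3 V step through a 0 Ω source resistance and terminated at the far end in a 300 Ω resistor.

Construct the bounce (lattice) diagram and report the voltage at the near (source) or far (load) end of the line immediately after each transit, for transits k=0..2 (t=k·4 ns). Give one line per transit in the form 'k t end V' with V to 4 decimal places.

0 0 source 3.0000
1 4 load 5.1429
2 8 source 3.0000

Γ_L=0.714286, Γ_S=-1.000000; launch V₁=3·50/50=3.000000
k=0 src: V=3.0000
k=1 load: inc=3.000000, refl=3.000000·0.714286=2.1429; V=0.000000+3.000000+2.142857=5.1429
k=2 src: inc=2.142857, refl=2.142857·-1.000000=-2.1429; V=3.000000+2.142857+-2.142857=3.0000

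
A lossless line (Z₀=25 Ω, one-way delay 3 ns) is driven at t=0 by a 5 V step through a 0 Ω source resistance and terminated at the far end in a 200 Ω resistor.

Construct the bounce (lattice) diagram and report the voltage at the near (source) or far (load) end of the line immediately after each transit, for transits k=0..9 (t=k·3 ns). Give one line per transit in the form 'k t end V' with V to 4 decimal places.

Γ_L=0.777778, Γ_S=-1.000000; launch V₁=5·25/25=5.000000
k=0 src: V=5.0000
k=1 load: inc=5.000000, refl=5.000000·0.777778=3.8889; V=0.000000+5.000000+3.888889=8.8889
k=2 src: inc=3.888889, refl=3.888889·-1.000000=-3.8889; V=5.000000+3.888889+-3.888889=5.0000
k=3 load: inc=-3.888889, refl=-3.888889·0.777778=-3.0247; V=8.888889+-3.888889+-3.024691=1.9753
k=4 src: inc=-3.024691, refl=-3.024691·-1.000000=3.0247; V=5.000000+-3.024691+3.024691=5.0000
k=5 load: inc=3.024691, refl=3.024691·0.777778=2.3525; V=1.975309+3.024691+2.352538=7.3525
k=6 src: inc=2.352538, refl=2.352538·-1.000000=-2.3525; V=5.000000+2.352538+-2.352538=5.0000
k=7 load: inc=-2.352538, refl=-2.352538·0.777778=-1.8298; V=7.352538+-2.352538+-1.829752=3.1702
k=8 src: inc=-1.829752, refl=-1.829752·-1.000000=1.8298; V=5.000000+-1.829752+1.829752=5.0000
k=9 load: inc=1.829752, refl=1.829752·0.777778=1.4231; V=3.170248+1.829752+1.423140=6.4231

0 0 source 5.0000
1 3 load 8.8889
2 6 source 5.0000
3 9 load 1.9753
4 12 source 5.0000
5 15 load 7.3525
6 18 source 5.0000
7 21 load 3.1702
8 24 source 5.0000
9 27 load 6.4231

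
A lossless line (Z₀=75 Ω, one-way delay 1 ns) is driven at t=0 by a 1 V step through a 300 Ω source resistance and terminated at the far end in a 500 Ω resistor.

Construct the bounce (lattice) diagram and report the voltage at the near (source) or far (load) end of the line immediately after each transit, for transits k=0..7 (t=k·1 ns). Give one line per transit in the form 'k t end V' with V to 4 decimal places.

0 0 source 0.2000
1 1 load 0.3478
2 2 source 0.4365
3 3 load 0.5021
4 4 source 0.5414
5 5 load 0.5705
6 6 source 0.5879
7 7 load 0.6008

Γ_L=0.739130, Γ_S=0.600000; launch V₁=1·75/375=0.200000
k=0 src: V=0.2000
k=1 load: inc=0.200000, refl=0.200000·0.739130=0.1478; V=0.000000+0.200000+0.147826=0.3478
k=2 src: inc=0.147826, refl=0.147826·0.600000=0.0887; V=0.200000+0.147826+0.088696=0.4365
k=3 load: inc=0.088696, refl=0.088696·0.739130=0.0656; V=0.347826+0.088696+0.065558=0.5021
k=4 src: inc=0.065558, refl=0.065558·0.600000=0.0393; V=0.436522+0.065558+0.039335=0.5414
k=5 load: inc=0.039335, refl=0.039335·0.739130=0.0291; V=0.502079+0.039335+0.029073=0.5705
k=6 src: inc=0.029073, refl=0.029073·0.600000=0.0174; V=0.541414+0.029073+0.017444=0.5879
k=7 load: inc=0.017444, refl=0.017444·0.739130=0.0129; V=0.570487+0.017444+0.012893=0.6008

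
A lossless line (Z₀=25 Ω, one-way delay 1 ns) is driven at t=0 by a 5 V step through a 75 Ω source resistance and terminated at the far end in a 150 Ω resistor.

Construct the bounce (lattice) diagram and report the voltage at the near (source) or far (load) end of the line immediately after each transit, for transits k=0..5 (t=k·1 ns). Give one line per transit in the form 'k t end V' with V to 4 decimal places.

0 0 source 1.2500
1 1 load 2.1429
2 2 source 2.5893
3 3 load 2.9082
4 4 source 3.0676
5 5 load 3.1815

Γ_L=0.714286, Γ_S=0.500000; launch V₁=5·25/100=1.250000
k=0 src: V=1.2500
k=1 load: inc=1.250000, refl=1.250000·0.714286=0.8929; V=0.000000+1.250000+0.892857=2.1429
k=2 src: inc=0.892857, refl=0.892857·0.500000=0.4464; V=1.250000+0.892857+0.446429=2.5893
k=3 load: inc=0.446429, refl=0.446429·0.714286=0.3189; V=2.142857+0.446429+0.318878=2.9082
k=4 src: inc=0.318878, refl=0.318878·0.500000=0.1594; V=2.589286+0.318878+0.159439=3.0676
k=5 load: inc=0.159439, refl=0.159439·0.714286=0.1139; V=2.908163+0.159439+0.113885=3.1815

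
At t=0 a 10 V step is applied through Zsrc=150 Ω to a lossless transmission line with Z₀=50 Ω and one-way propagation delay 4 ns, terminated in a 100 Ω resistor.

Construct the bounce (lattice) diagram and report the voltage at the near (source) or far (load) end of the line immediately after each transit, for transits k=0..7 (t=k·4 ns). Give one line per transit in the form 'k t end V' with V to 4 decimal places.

0 0 source 2.5000
1 4 load 3.3333
2 8 source 3.7500
3 12 load 3.8889
4 16 source 3.9583
5 20 load 3.9815
6 24 source 3.9931
7 28 load 3.9969

Γ_L=0.333333, Γ_S=0.500000; launch V₁=10·50/200=2.500000
k=0 src: V=2.5000
k=1 load: inc=2.500000, refl=2.500000·0.333333=0.8333; V=0.000000+2.500000+0.833333=3.3333
k=2 src: inc=0.833333, refl=0.833333·0.500000=0.4167; V=2.500000+0.833333+0.416667=3.7500
k=3 load: inc=0.416667, refl=0.416667·0.333333=0.1389; V=3.333333+0.416667+0.138889=3.8889
k=4 src: inc=0.138889, refl=0.138889·0.500000=0.0694; V=3.750000+0.138889+0.069444=3.9583
k=5 load: inc=0.069444, refl=0.069444·0.333333=0.0231; V=3.888889+0.069444+0.023148=3.9815
k=6 src: inc=0.023148, refl=0.023148·0.500000=0.0116; V=3.958333+0.023148+0.011574=3.9931
k=7 load: inc=0.011574, refl=0.011574·0.333333=0.0039; V=3.981481+0.011574+0.003858=3.9969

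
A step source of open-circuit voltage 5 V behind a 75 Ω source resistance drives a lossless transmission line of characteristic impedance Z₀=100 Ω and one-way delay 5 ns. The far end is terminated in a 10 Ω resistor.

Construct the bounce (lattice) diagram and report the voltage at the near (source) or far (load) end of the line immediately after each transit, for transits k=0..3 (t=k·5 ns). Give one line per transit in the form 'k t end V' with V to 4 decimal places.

Γ_L=-0.818182, Γ_S=-0.142857; launch V₁=5·100/175=2.857143
k=0 src: V=2.8571
k=1 load: inc=2.857143, refl=2.857143·-0.818182=-2.3377; V=0.000000+2.857143+-2.337662=0.5195
k=2 src: inc=-2.337662, refl=-2.337662·-0.142857=0.3340; V=2.857143+-2.337662+0.333952=0.8534
k=3 load: inc=0.333952, refl=0.333952·-0.818182=-0.2732; V=0.519481+0.333952+-0.273233=0.5802

0 0 source 2.8571
1 5 load 0.5195
2 10 source 0.8534
3 15 load 0.5802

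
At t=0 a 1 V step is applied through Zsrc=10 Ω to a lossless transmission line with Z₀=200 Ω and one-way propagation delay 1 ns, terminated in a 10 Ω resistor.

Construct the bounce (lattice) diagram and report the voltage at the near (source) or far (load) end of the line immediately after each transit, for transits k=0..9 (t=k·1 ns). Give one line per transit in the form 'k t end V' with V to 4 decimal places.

0 0 source 0.9524
1 1 load 0.0907
2 2 source 0.8703
3 3 load 0.1650
4 4 source 0.8031
5 5 load 0.2257
6 6 source 0.7481
7 7 load 0.2755
8 8 source 0.7031
9 9 load 0.3162

Γ_L=-0.904762, Γ_S=-0.904762; launch V₁=1·200/210=0.952381
k=0 src: V=0.9524
k=1 load: inc=0.952381, refl=0.952381·-0.904762=-0.8617; V=0.000000+0.952381+-0.861678=0.0907
k=2 src: inc=-0.861678, refl=-0.861678·-0.904762=0.7796; V=0.952381+-0.861678+0.779613=0.8703
k=3 load: inc=0.779613, refl=0.779613·-0.904762=-0.7054; V=0.090703+0.779613+-0.705365=0.1650
k=4 src: inc=-0.705365, refl=-0.705365·-0.904762=0.6382; V=0.870316+-0.705365+0.638187=0.8031
k=5 load: inc=0.638187, refl=0.638187·-0.904762=-0.5774; V=0.164952+0.638187+-0.577407=0.2257
k=6 src: inc=-0.577407, refl=-0.577407·-0.904762=0.5224; V=0.803139+-0.577407+0.522416=0.7481
k=7 load: inc=0.522416, refl=0.522416·-0.904762=-0.4727; V=0.225732+0.522416+-0.472662=0.2755
k=8 src: inc=-0.472662, refl=-0.472662·-0.904762=0.4276; V=0.748148+-0.472662+0.427647=0.7031
k=9 load: inc=0.427647, refl=0.427647·-0.904762=-0.3869; V=0.275485+0.427647+-0.386918=0.3162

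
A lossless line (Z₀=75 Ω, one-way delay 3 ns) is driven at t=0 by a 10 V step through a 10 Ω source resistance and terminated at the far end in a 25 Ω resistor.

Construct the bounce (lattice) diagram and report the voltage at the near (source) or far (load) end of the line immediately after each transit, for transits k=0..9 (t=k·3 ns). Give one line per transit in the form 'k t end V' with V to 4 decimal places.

0 0 source 8.8235
1 3 load 4.4118
2 6 source 7.7855
3 9 load 6.0986
4 12 source 7.3886
5 15 load 6.7436
6 18 source 7.2368
7 21 load 6.9902
8 24 source 7.1788
9 27 load 7.0845

Γ_L=-0.500000, Γ_S=-0.764706; launch V₁=10·75/85=8.823529
k=0 src: V=8.8235
k=1 load: inc=8.823529, refl=8.823529·-0.500000=-4.4118; V=0.000000+8.823529+-4.411765=4.4118
k=2 src: inc=-4.411765, refl=-4.411765·-0.764706=3.3737; V=8.823529+-4.411765+3.373702=7.7855
k=3 load: inc=3.373702, refl=3.373702·-0.500000=-1.6869; V=4.411765+3.373702+-1.686851=6.0986
k=4 src: inc=-1.686851, refl=-1.686851·-0.764706=1.2899; V=7.785467+-1.686851+1.289945=7.3886
k=5 load: inc=1.289945, refl=1.289945·-0.500000=-0.6450; V=6.098616+1.289945+-0.644973=6.7436
k=6 src: inc=-0.644973, refl=-0.644973·-0.764706=0.4932; V=7.388561+-0.644973+0.493214=7.2368
k=7 load: inc=0.493214, refl=0.493214·-0.500000=-0.2466; V=6.743588+0.493214+-0.246607=6.9902
k=8 src: inc=-0.246607, refl=-0.246607·-0.764706=0.1886; V=7.236803+-0.246607+0.188582=7.1788
k=9 load: inc=0.188582, refl=0.188582·-0.500000=-0.0943; V=6.990196+0.188582+-0.094291=7.0845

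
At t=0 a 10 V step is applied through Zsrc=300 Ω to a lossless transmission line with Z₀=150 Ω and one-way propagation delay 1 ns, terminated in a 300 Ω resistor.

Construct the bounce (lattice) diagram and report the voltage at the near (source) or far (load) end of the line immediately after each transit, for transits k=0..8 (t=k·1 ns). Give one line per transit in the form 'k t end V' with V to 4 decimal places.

0 0 source 3.3333
1 1 load 4.4444
2 2 source 4.8148
3 3 load 4.9383
4 4 source 4.9794
5 5 load 4.9931
6 6 source 4.9977
7 7 load 4.9992
8 8 source 4.9997

Γ_L=0.333333, Γ_S=0.333333; launch V₁=10·150/450=3.333333
k=0 src: V=3.3333
k=1 load: inc=3.333333, refl=3.333333·0.333333=1.1111; V=0.000000+3.333333+1.111111=4.4444
k=2 src: inc=1.111111, refl=1.111111·0.333333=0.3704; V=3.333333+1.111111+0.370370=4.8148
k=3 load: inc=0.370370, refl=0.370370·0.333333=0.1235; V=4.444444+0.370370+0.123457=4.9383
k=4 src: inc=0.123457, refl=0.123457·0.333333=0.0412; V=4.814815+0.123457+0.041152=4.9794
k=5 load: inc=0.041152, refl=0.041152·0.333333=0.0137; V=4.938272+0.041152+0.013717=4.9931
k=6 src: inc=0.013717, refl=0.013717·0.333333=0.0046; V=4.979424+0.013717+0.004572=4.9977
k=7 load: inc=0.004572, refl=0.004572·0.333333=0.0015; V=4.993141+0.004572+0.001524=4.9992
k=8 src: inc=0.001524, refl=0.001524·0.333333=0.0005; V=4.997714+0.001524+0.000508=4.9997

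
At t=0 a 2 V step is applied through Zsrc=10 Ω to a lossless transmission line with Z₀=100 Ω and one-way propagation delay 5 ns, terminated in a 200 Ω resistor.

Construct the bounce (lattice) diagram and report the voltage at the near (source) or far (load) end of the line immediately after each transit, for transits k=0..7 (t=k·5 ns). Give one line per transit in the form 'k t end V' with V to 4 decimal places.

Γ_L=0.333333, Γ_S=-0.818182; launch V₁=2·100/110=1.818182
k=0 src: V=1.8182
k=1 load: inc=1.818182, refl=1.818182·0.333333=0.6061; V=0.000000+1.818182+0.606061=2.4242
k=2 src: inc=0.606061, refl=0.606061·-0.818182=-0.4959; V=1.818182+0.606061+-0.495868=1.9284
k=3 load: inc=-0.495868, refl=-0.495868·0.333333=-0.1653; V=2.424242+-0.495868+-0.165289=1.7631
k=4 src: inc=-0.165289, refl=-0.165289·-0.818182=0.1352; V=1.928375+-0.165289+0.135237=1.8983
k=5 load: inc=0.135237, refl=0.135237·0.333333=0.0451; V=1.763085+0.135237+0.045079=1.9434
k=6 src: inc=0.045079, refl=0.045079·-0.818182=-0.0369; V=1.898322+0.045079+-0.036883=1.9065
k=7 load: inc=-0.036883, refl=-0.036883·0.333333=-0.0123; V=1.943401+-0.036883+-0.012294=1.8942

0 0 source 1.8182
1 5 load 2.4242
2 10 source 1.9284
3 15 load 1.7631
4 20 source 1.8983
5 25 load 1.9434
6 30 source 1.9065
7 35 load 1.8942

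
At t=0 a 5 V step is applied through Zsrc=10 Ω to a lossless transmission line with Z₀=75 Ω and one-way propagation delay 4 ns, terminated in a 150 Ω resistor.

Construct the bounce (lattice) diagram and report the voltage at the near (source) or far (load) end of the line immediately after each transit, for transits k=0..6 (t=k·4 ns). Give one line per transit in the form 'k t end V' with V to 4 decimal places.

0 0 source 4.4118
1 4 load 5.8824
2 8 source 4.7578
3 12 load 4.3829
4 16 source 4.6696
5 20 load 4.7651
6 24 source 4.6921

Γ_L=0.333333, Γ_S=-0.764706; launch V₁=5·75/85=4.411765
k=0 src: V=4.4118
k=1 load: inc=4.411765, refl=4.411765·0.333333=1.4706; V=0.000000+4.411765+1.470588=5.8824
k=2 src: inc=1.470588, refl=1.470588·-0.764706=-1.1246; V=4.411765+1.470588+-1.124567=4.7578
k=3 load: inc=-1.124567, refl=-1.124567·0.333333=-0.3749; V=5.882353+-1.124567+-0.374856=4.3829
k=4 src: inc=-0.374856, refl=-0.374856·-0.764706=0.2867; V=4.757785+-0.374856+0.286654=4.6696
k=5 load: inc=0.286654, refl=0.286654·0.333333=0.0956; V=4.382930+0.286654+0.095551=4.7651
k=6 src: inc=0.095551, refl=0.095551·-0.764706=-0.0731; V=4.669584+0.095551+-0.073069=4.6921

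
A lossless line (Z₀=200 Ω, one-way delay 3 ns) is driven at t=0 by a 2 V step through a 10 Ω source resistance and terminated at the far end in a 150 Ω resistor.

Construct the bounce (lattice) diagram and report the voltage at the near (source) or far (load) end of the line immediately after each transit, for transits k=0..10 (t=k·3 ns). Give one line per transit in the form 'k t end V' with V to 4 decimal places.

Γ_L=-0.142857, Γ_S=-0.904762; launch V₁=2·200/210=1.904762
k=0 src: V=1.9048
k=1 load: inc=1.904762, refl=1.904762·-0.142857=-0.2721; V=0.000000+1.904762+-0.272109=1.6327
k=2 src: inc=-0.272109, refl=-0.272109·-0.904762=0.2462; V=1.904762+-0.272109+0.246194=1.8788
k=3 load: inc=0.246194, refl=0.246194·-0.142857=-0.0352; V=1.632653+0.246194+-0.035171=1.8437
k=4 src: inc=-0.035171, refl=-0.035171·-0.904762=0.0318; V=1.878847+-0.035171+0.031821=1.8755
k=5 load: inc=0.031821, refl=0.031821·-0.142857=-0.0045; V=1.843676+0.031821+-0.004546=1.8710
k=6 src: inc=-0.004546, refl=-0.004546·-0.904762=0.0041; V=1.875497+-0.004546+0.004113=1.8751
k=7 load: inc=0.004113, refl=0.004113·-0.142857=-0.0006; V=1.870951+0.004113+-0.000588=1.8745
k=8 src: inc=-0.000588, refl=-0.000588·-0.904762=0.0005; V=1.875064+-0.000588+0.000532=1.8750
k=9 load: inc=0.000532, refl=0.000532·-0.142857=-0.0001; V=1.874477+0.000532+-0.000076=1.8749
k=10 src: inc=-0.000076, refl=-0.000076·-0.904762=0.0001; V=1.875008+-0.000076+0.000069=1.8750

0 0 source 1.9048
1 3 load 1.6327
2 6 source 1.8788
3 9 load 1.8437
4 12 source 1.8755
5 15 load 1.8710
6 18 source 1.8751
7 21 load 1.8745
8 24 source 1.8750
9 27 load 1.8749
10 30 source 1.8750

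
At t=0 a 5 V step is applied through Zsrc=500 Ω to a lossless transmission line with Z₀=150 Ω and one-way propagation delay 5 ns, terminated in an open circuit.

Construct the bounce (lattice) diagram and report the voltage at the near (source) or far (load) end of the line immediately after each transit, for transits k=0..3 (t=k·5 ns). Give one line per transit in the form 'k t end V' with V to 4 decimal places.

Γ_L=1.000000, Γ_S=0.538462; launch V₁=5·150/650=1.153846
k=0 src: V=1.1538
k=1 load: inc=1.153846, refl=1.153846·1.000000=1.1538; V=0.000000+1.153846+1.153846=2.3077
k=2 src: inc=1.153846, refl=1.153846·0.538462=0.6213; V=1.153846+1.153846+0.621302=2.9290
k=3 load: inc=0.621302, refl=0.621302·1.000000=0.6213; V=2.307692+0.621302+0.621302=3.5503

0 0 source 1.1538
1 5 load 2.3077
2 10 source 2.9290
3 15 load 3.5503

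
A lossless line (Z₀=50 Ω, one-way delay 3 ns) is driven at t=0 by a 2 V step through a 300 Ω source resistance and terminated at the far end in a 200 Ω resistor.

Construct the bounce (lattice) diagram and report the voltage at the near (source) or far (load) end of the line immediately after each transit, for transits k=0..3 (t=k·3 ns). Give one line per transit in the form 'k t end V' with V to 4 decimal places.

Γ_L=0.600000, Γ_S=0.714286; launch V₁=2·50/350=0.285714
k=0 src: V=0.2857
k=1 load: inc=0.285714, refl=0.285714·0.600000=0.1714; V=0.000000+0.285714+0.171429=0.4571
k=2 src: inc=0.171429, refl=0.171429·0.714286=0.1224; V=0.285714+0.171429+0.122449=0.5796
k=3 load: inc=0.122449, refl=0.122449·0.600000=0.0735; V=0.457143+0.122449+0.073469=0.6531

0 0 source 0.2857
1 3 load 0.4571
2 6 source 0.5796
3 9 load 0.6531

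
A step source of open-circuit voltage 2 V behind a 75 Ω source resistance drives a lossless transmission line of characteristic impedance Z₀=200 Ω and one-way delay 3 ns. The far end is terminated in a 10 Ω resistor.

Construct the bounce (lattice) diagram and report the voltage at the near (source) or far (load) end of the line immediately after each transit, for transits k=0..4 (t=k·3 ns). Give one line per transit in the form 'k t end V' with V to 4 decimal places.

Γ_L=-0.904762, Γ_S=-0.454545; launch V₁=2·200/275=1.454545
k=0 src: V=1.4545
k=1 load: inc=1.454545, refl=1.454545·-0.904762=-1.3160; V=0.000000+1.454545+-1.316017=0.1385
k=2 src: inc=-1.316017, refl=-1.316017·-0.454545=0.5982; V=1.454545+-1.316017+0.598190=0.7367
k=3 load: inc=0.598190, refl=0.598190·-0.904762=-0.5412; V=0.138528+0.598190+-0.541219=0.1955
k=4 src: inc=-0.541219, refl=-0.541219·-0.454545=0.2460; V=0.736718+-0.541219+0.246009=0.4415

0 0 source 1.4545
1 3 load 0.1385
2 6 source 0.7367
3 9 load 0.1955
4 12 source 0.4415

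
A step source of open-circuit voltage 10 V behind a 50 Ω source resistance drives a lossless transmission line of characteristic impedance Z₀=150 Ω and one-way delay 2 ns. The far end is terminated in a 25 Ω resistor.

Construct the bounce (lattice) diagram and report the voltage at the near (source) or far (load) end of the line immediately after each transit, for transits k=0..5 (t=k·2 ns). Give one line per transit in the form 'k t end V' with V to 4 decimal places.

0 0 source 7.5000
1 2 load 2.1429
2 4 source 4.8214
3 6 load 2.9082
4 8 source 3.8648
5 10 load 3.1815

Γ_L=-0.714286, Γ_S=-0.500000; launch V₁=10·150/200=7.500000
k=0 src: V=7.5000
k=1 load: inc=7.500000, refl=7.500000·-0.714286=-5.3571; V=0.000000+7.500000+-5.357143=2.1429
k=2 src: inc=-5.357143, refl=-5.357143·-0.500000=2.6786; V=7.500000+-5.357143+2.678571=4.8214
k=3 load: inc=2.678571, refl=2.678571·-0.714286=-1.9133; V=2.142857+2.678571+-1.913265=2.9082
k=4 src: inc=-1.913265, refl=-1.913265·-0.500000=0.9566; V=4.821429+-1.913265+0.956633=3.8648
k=5 load: inc=0.956633, refl=0.956633·-0.714286=-0.6833; V=2.908163+0.956633+-0.683309=3.1815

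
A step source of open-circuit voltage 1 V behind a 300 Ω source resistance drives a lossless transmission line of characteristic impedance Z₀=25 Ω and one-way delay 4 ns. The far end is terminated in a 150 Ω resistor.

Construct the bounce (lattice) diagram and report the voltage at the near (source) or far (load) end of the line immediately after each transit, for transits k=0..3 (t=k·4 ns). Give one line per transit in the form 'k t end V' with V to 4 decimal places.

0 0 source 0.0769
1 4 load 0.1319
2 8 source 0.1784
3 12 load 0.2116

Γ_L=0.714286, Γ_S=0.846154; launch V₁=1·25/325=0.076923
k=0 src: V=0.0769
k=1 load: inc=0.076923, refl=0.076923·0.714286=0.0549; V=0.000000+0.076923+0.054945=0.1319
k=2 src: inc=0.054945, refl=0.054945·0.846154=0.0465; V=0.076923+0.054945+0.046492=0.1784
k=3 load: inc=0.046492, refl=0.046492·0.714286=0.0332; V=0.131868+0.046492+0.033209=0.2116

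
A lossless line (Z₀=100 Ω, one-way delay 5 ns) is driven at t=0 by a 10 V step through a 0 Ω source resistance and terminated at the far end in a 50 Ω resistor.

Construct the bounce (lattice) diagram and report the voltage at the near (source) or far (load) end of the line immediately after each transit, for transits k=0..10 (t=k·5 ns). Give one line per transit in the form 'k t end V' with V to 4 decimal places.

0 0 source 10.0000
1 5 load 6.6667
2 10 source 10.0000
3 15 load 8.8889
4 20 source 10.0000
5 25 load 9.6296
6 30 source 10.0000
7 35 load 9.8765
8 40 source 10.0000
9 45 load 9.9588
10 50 source 10.0000

Γ_L=-0.333333, Γ_S=-1.000000; launch V₁=10·100/100=10.000000
k=0 src: V=10.0000
k=1 load: inc=10.000000, refl=10.000000·-0.333333=-3.3333; V=0.000000+10.000000+-3.333333=6.6667
k=2 src: inc=-3.333333, refl=-3.333333·-1.000000=3.3333; V=10.000000+-3.333333+3.333333=10.0000
k=3 load: inc=3.333333, refl=3.333333·-0.333333=-1.1111; V=6.666667+3.333333+-1.111111=8.8889
k=4 src: inc=-1.111111, refl=-1.111111·-1.000000=1.1111; V=10.000000+-1.111111+1.111111=10.0000
k=5 load: inc=1.111111, refl=1.111111·-0.333333=-0.3704; V=8.888889+1.111111+-0.370370=9.6296
k=6 src: inc=-0.370370, refl=-0.370370·-1.000000=0.3704; V=10.000000+-0.370370+0.370370=10.0000
k=7 load: inc=0.370370, refl=0.370370·-0.333333=-0.1235; V=9.629630+0.370370+-0.123457=9.8765
k=8 src: inc=-0.123457, refl=-0.123457·-1.000000=0.1235; V=10.000000+-0.123457+0.123457=10.0000
k=9 load: inc=0.123457, refl=0.123457·-0.333333=-0.0412; V=9.876543+0.123457+-0.041152=9.9588
k=10 src: inc=-0.041152, refl=-0.041152·-1.000000=0.0412; V=10.000000+-0.041152+0.041152=10.0000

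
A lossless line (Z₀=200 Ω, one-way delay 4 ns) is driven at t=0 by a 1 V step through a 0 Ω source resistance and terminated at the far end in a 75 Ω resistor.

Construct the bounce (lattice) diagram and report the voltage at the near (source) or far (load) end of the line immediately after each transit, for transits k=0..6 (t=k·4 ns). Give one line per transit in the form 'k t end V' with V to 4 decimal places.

0 0 source 1.0000
1 4 load 0.5455
2 8 source 1.0000
3 12 load 0.7934
4 16 source 1.0000
5 20 load 0.9061
6 24 source 1.0000

Γ_L=-0.454545, Γ_S=-1.000000; launch V₁=1·200/200=1.000000
k=0 src: V=1.0000
k=1 load: inc=1.000000, refl=1.000000·-0.454545=-0.4545; V=0.000000+1.000000+-0.454545=0.5455
k=2 src: inc=-0.454545, refl=-0.454545·-1.000000=0.4545; V=1.000000+-0.454545+0.454545=1.0000
k=3 load: inc=0.454545, refl=0.454545·-0.454545=-0.2066; V=0.545455+0.454545+-0.206612=0.7934
k=4 src: inc=-0.206612, refl=-0.206612·-1.000000=0.2066; V=1.000000+-0.206612+0.206612=1.0000
k=5 load: inc=0.206612, refl=0.206612·-0.454545=-0.0939; V=0.793388+0.206612+-0.093914=0.9061
k=6 src: inc=-0.093914, refl=-0.093914·-1.000000=0.0939; V=1.000000+-0.093914+0.093914=1.0000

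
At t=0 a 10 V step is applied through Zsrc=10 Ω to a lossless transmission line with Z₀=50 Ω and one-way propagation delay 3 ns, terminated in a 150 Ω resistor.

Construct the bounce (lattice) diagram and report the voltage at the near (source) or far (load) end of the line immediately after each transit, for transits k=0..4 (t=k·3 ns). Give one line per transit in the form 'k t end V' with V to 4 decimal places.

0 0 source 8.3333
1 3 load 12.5000
2 6 source 9.7222
3 9 load 8.3333
4 12 source 9.2593

Γ_L=0.500000, Γ_S=-0.666667; launch V₁=10·50/60=8.333333
k=0 src: V=8.3333
k=1 load: inc=8.333333, refl=8.333333·0.500000=4.1667; V=0.000000+8.333333+4.166667=12.5000
k=2 src: inc=4.166667, refl=4.166667·-0.666667=-2.7778; V=8.333333+4.166667+-2.777778=9.7222
k=3 load: inc=-2.777778, refl=-2.777778·0.500000=-1.3889; V=12.500000+-2.777778+-1.388889=8.3333
k=4 src: inc=-1.388889, refl=-1.388889·-0.666667=0.9259; V=9.722222+-1.388889+0.925926=9.2593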